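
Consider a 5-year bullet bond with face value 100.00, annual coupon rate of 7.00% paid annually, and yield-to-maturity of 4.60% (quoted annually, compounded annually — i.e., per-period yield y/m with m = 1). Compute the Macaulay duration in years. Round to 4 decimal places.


Answer: Macaulay duration = 4.4205 years

Derivation:
Coupon per period c = face * coupon_rate / m = 7.000000
Periods per year m = 1; per-period yield y/m = 0.046000
Number of cashflows N = 5
Cashflows (t years, CF_t, discount factor 1/(1+y/m)^(m*t), PV):
  t = 1.0000: CF_t = 7.000000, DF = 0.956023, PV = 6.692161
  t = 2.0000: CF_t = 7.000000, DF = 0.913980, PV = 6.397859
  t = 3.0000: CF_t = 7.000000, DF = 0.873786, PV = 6.116500
  t = 4.0000: CF_t = 7.000000, DF = 0.835359, PV = 5.847514
  t = 5.0000: CF_t = 107.000000, DF = 0.798623, PV = 85.452615
Price P = sum_t PV_t = 110.506649
Macaulay numerator sum_t t * PV_t:
  t * PV_t at t = 1.0000: 6.692161
  t * PV_t at t = 2.0000: 12.795718
  t * PV_t at t = 3.0000: 18.349500
  t * PV_t at t = 4.0000: 23.390058
  t * PV_t at t = 5.0000: 427.263073
Macaulay duration D = (sum_t t * PV_t) / P = 488.490509 / 110.506649 = 4.420463


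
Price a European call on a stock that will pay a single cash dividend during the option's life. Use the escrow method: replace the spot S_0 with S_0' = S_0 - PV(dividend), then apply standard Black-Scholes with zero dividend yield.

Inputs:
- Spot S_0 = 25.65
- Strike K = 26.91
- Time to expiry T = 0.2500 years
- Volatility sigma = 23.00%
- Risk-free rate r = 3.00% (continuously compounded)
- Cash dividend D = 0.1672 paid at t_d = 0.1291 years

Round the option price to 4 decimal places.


Answer: Price = 0.6822

Derivation:
PV(D) = D * exp(-r * t_d) = 0.1672 * 0.99613449 = 0.16655369
S_0' = S_0 - PV(D) = 25.6500 - 0.16655369 = 25.48344631
d1 = (ln(S_0'/K) + (r + sigma^2/2)*T) / (sigma*sqrt(T)) = -0.35092511
d2 = d1 - sigma*sqrt(T) = -0.46592511
exp(-rT) = 0.99252805
N(d1) = 0.36282227; N(d2) = 0.32063455
C = S_0' * N(d1) - K * exp(-rT) * N(d2) = 25.48344631 * 0.36282227 - 26.9100 * 0.99252805 * 0.32063455 = 0.6822


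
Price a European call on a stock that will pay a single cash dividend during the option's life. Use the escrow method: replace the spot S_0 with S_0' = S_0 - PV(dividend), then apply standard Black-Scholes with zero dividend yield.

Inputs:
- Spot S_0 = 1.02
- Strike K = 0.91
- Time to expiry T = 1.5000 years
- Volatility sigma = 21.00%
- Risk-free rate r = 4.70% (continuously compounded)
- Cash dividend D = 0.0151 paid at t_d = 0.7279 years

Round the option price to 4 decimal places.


PV(D) = D * exp(-r * t_d) = 0.0151 * 0.96636729 = 0.01459215
S_0' = S_0 - PV(D) = 1.0200 - 0.01459215 = 1.00540785
d1 = (ln(S_0'/K) + (r + sigma^2/2)*T) / (sigma*sqrt(T)) = 0.79036466
d2 = d1 - sigma*sqrt(T) = 0.53316824
exp(-rT) = 0.93192774
N(d1) = 0.78534258; N(d2) = 0.70304144
C = S_0' * N(d1) - K * exp(-rT) * N(d2) = 1.00540785 * 0.78534258 - 0.9100 * 0.93192774 * 0.70304144 = 0.1934

Answer: Price = 0.1934


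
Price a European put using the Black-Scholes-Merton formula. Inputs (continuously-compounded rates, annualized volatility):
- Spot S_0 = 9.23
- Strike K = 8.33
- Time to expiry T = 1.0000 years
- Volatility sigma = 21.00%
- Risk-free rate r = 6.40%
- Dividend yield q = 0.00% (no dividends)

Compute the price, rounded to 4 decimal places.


d1 = (ln(S/K) + (r - q + 0.5*sigma^2) * T) / (sigma * sqrt(T)) = 0.89831234
d2 = d1 - sigma * sqrt(T) = 0.68831234
exp(-rT) = 0.93800500; exp(-qT) = 1.00000000
P = K * exp(-rT) * N(-d2) - S_0 * exp(-qT) * N(-d1)
N(-d1) = 0.18450953; N(-d2) = 0.24562805
P = 8.3300 * 0.93800500 * 0.24562805 - 9.2300 * 1.00000000 * 0.18450953 = 0.2162

Answer: Price = 0.2162


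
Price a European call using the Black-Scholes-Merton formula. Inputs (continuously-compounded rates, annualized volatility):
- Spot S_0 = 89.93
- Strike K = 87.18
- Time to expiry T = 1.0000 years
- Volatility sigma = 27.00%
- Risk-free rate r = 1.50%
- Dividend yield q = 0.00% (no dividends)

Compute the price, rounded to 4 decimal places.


d1 = (ln(S/K) + (r - q + 0.5*sigma^2) * T) / (sigma * sqrt(T)) = 0.30558016
d2 = d1 - sigma * sqrt(T) = 0.03558016
exp(-rT) = 0.98511194; exp(-qT) = 1.00000000
C = S_0 * exp(-qT) * N(d1) - K * exp(-rT) * N(d2)
N(d1) = 0.62003784; N(d2) = 0.51419144
C = 89.9300 * 1.00000000 * 0.62003784 - 87.1800 * 0.98511194 * 0.51419144 = 11.6002

Answer: Price = 11.6002


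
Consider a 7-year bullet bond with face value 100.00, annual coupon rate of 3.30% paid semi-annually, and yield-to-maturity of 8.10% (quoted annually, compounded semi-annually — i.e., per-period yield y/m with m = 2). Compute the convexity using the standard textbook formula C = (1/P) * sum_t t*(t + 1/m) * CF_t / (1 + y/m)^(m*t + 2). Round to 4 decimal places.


Coupon per period c = face * coupon_rate / m = 1.650000
Periods per year m = 2; per-period yield y/m = 0.040500
Number of cashflows N = 14
Cashflows (t years, CF_t, discount factor 1/(1+y/m)^(m*t), PV):
  t = 0.5000: CF_t = 1.650000, DF = 0.961076, PV = 1.585776
  t = 1.0000: CF_t = 1.650000, DF = 0.923668, PV = 1.524052
  t = 1.5000: CF_t = 1.650000, DF = 0.887715, PV = 1.464730
  t = 2.0000: CF_t = 1.650000, DF = 0.853162, PV = 1.407718
  t = 2.5000: CF_t = 1.650000, DF = 0.819954, PV = 1.352924
  t = 3.0000: CF_t = 1.650000, DF = 0.788039, PV = 1.300264
  t = 3.5000: CF_t = 1.650000, DF = 0.757365, PV = 1.249653
  t = 4.0000: CF_t = 1.650000, DF = 0.727886, PV = 1.201012
  t = 4.5000: CF_t = 1.650000, DF = 0.699554, PV = 1.154264
  t = 5.0000: CF_t = 1.650000, DF = 0.672325, PV = 1.109336
  t = 5.5000: CF_t = 1.650000, DF = 0.646156, PV = 1.066157
  t = 6.0000: CF_t = 1.650000, DF = 0.621005, PV = 1.024658
  t = 6.5000: CF_t = 1.650000, DF = 0.596833, PV = 0.984775
  t = 7.0000: CF_t = 101.650000, DF = 0.573602, PV = 58.306665
Price P = sum_t PV_t = 74.731983
Convexity numerator sum_t t*(t + 1/m) * CF_t / (1+y/m)^(m*t + 2):
  t = 0.5000: term = 0.732365
  t = 1.0000: term = 2.111577
  t = 1.5000: term = 4.058773
  t = 2.0000: term = 6.501318
  t = 2.5000: term = 9.372396
  t = 3.0000: term = 12.610624
  t = 3.5000: term = 16.159697
  t = 4.0000: term = 19.968048
  t = 4.5000: term = 23.988524
  t = 5.0000: term = 28.178095
  t = 5.5000: term = 32.497562
  t = 6.0000: term = 36.911302
  t = 6.5000: term = 41.387012
  t = 7.0000: term = 2827.439583
Convexity = (1/P) * sum = 3061.916876 / 74.731983 = 40.971974

Answer: Convexity = 40.9720


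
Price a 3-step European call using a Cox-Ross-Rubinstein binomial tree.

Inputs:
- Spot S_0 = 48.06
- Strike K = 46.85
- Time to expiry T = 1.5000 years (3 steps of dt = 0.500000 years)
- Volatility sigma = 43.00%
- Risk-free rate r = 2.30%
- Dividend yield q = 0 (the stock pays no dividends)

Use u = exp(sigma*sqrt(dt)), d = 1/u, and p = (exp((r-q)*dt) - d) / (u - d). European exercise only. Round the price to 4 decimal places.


dt = T/N = 0.500000
u = exp(sigma*sqrt(dt)) = 1.355345; d = 1/u = 0.737820
p = (exp((r-q)*dt) - d) / (u - d) = 0.443296
Discount per step: exp(-r*dt) = 0.988566
Stock lattice S(k, i) with i counting down-moves:
  k=0: S(0,0) = 48.0600
  k=1: S(1,0) = 65.1379; S(1,1) = 35.4596
  k=2: S(2,0) = 88.2843; S(2,1) = 48.0600; S(2,2) = 26.1628
  k=3: S(3,0) = 119.6556; S(3,1) = 65.1379; S(3,2) = 35.4596; S(3,3) = 19.3034
Terminal payoffs V(N, i) = max(S_T - K, 0):
  V(3,0) = 72.805643; V(3,1) = 18.287873; V(3,2) = 0.000000; V(3,3) = 0.000000
Backward induction: V(k, i) = exp(-r*dt) * [p * V(k+1, i) + (1-p) * V(k+1, i+1)].
  V(2,0) = exp(-r*dt) * [p*72.805643 + (1-p)*18.287873] = 41.969969
  V(2,1) = exp(-r*dt) * [p*18.287873 + (1-p)*0.000000] = 8.014254
  V(2,2) = exp(-r*dt) * [p*0.000000 + (1-p)*0.000000] = 0.000000
  V(1,0) = exp(-r*dt) * [p*41.969969 + (1-p)*8.014254] = 22.802956
  V(1,1) = exp(-r*dt) * [p*8.014254 + (1-p)*0.000000] = 3.512069
  V(0,0) = exp(-r*dt) * [p*22.802956 + (1-p)*3.512069] = 11.925714

Answer: Price = V(0,0) = 11.9257


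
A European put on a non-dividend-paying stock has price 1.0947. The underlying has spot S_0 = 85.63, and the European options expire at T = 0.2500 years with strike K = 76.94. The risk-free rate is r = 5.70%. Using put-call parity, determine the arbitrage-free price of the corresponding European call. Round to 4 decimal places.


Put-call parity: C - P = S_0 * exp(-qT) - K * exp(-rT).
S_0 * exp(-qT) = 85.6300 * 1.00000000 = 85.63000000
K * exp(-rT) = 76.9400 * 0.98585105 = 75.85137984
C = P + S*exp(-qT) - K*exp(-rT)
C = 1.0947 + 85.63000000 - 75.85137984 = 10.8733

Answer: Call price = 10.8733


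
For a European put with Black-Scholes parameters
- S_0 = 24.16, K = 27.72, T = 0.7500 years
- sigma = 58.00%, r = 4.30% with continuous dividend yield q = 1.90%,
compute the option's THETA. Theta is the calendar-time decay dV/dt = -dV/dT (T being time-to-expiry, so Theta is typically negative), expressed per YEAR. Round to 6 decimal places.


Answer: Theta = -2.611933

Derivation:
d1 = 0.0133272326; d2 = -0.4889675016
phi(d1) = 0.3989068529; exp(-qT) = 0.9858510507; exp(-rT) = 0.9682644857
Theta = -S*exp(-qT)*phi(d1)*sigma/(2*sqrt(T)) + r*K*exp(-rT)*N(-d2) - q*S*exp(-qT)*N(-d1)
N(-d1) = 0.4946833608; N(-d2) = 0.6875676475; sqrt(T) = 0.8660254038
Term 1 = -24.1600 * 0.9858510507 * 0.3989068529 * 0.5800 / (2 * 0.8660254038) = -3.1816111281
Term 2 = 0.0430 * 27.7200 * 0.9682644857 * 0.6875676475 = 0.7935441929
Term 3 = -0.0190 * 24.1600 * 0.9858510507 * 0.4946833608 = -0.2238665143
Theta = -3.1816111281 + (0.7935441929) + (-0.2238665143) = -2.611933


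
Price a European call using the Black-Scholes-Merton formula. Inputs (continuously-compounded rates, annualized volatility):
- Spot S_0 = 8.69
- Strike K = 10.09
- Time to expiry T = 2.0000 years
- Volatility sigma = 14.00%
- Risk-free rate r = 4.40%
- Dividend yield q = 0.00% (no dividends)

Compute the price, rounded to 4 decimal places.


d1 = (ln(S/K) + (r - q + 0.5*sigma^2) * T) / (sigma * sqrt(T)) = -0.21097993
d2 = d1 - sigma * sqrt(T) = -0.40896983
exp(-rT) = 0.91576088; exp(-qT) = 1.00000000
C = S_0 * exp(-qT) * N(d1) - K * exp(-rT) * N(d2)
N(d1) = 0.41645147; N(d2) = 0.34128090
C = 8.6900 * 1.00000000 * 0.41645147 - 10.0900 * 0.91576088 * 0.34128090 = 0.4655

Answer: Price = 0.4655


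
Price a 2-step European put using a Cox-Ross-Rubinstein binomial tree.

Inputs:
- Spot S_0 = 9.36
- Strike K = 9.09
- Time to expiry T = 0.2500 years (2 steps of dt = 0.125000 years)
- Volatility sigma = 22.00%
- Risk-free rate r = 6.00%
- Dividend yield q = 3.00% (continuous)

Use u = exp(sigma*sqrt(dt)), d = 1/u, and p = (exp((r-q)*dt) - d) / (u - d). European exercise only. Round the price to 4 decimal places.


Answer: Price = V(0,0) = 0.2606

Derivation:
dt = T/N = 0.125000
u = exp(sigma*sqrt(dt)) = 1.080887; d = 1/u = 0.925166
p = (exp((r-q)*dt) - d) / (u - d) = 0.504691
Discount per step: exp(-r*dt) = 0.992528
Stock lattice S(k, i) with i counting down-moves:
  k=0: S(0,0) = 9.3600
  k=1: S(1,0) = 10.1171; S(1,1) = 8.6596
  k=2: S(2,0) = 10.9354; S(2,1) = 9.3600; S(2,2) = 8.0115
Terminal payoffs V(N, i) = max(K - S_T, 0):
  V(2,0) = 0.000000; V(2,1) = 0.000000; V(2,2) = 1.078470
Backward induction: V(k, i) = exp(-r*dt) * [p * V(k+1, i) + (1-p) * V(k+1, i+1)].
  V(1,0) = exp(-r*dt) * [p*0.000000 + (1-p)*0.000000] = 0.000000
  V(1,1) = exp(-r*dt) * [p*0.000000 + (1-p)*1.078470] = 0.530184
  V(0,0) = exp(-r*dt) * [p*0.000000 + (1-p)*0.530184] = 0.260643


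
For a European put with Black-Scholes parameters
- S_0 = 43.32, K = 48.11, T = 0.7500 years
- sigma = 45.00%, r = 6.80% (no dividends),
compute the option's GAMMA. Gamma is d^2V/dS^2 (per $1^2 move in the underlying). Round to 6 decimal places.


d1 = 0.0566107756; d2 = -0.3331006561
phi(d1) = 0.3983035312; exp(-qT) = 1.0000000000; exp(-rT) = 0.9502786705
Gamma = exp(-qT) * phi(d1) / (S * sigma * sqrt(T)) = 1.0000000000 * 0.3983035312 / (43.3200 * 0.4500 * 0.8660254038) = 0.023593

Answer: Gamma = 0.023593


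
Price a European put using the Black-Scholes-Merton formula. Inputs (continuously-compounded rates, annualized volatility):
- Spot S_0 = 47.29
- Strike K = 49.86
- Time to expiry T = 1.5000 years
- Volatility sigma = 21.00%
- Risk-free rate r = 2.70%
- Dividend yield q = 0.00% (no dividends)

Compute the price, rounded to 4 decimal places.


Answer: Price = 5.1703

Derivation:
d1 = (ln(S/K) + (r - q + 0.5*sigma^2) * T) / (sigma * sqrt(T)) = 0.08030741
d2 = d1 - sigma * sqrt(T) = -0.17688901
exp(-rT) = 0.96030916; exp(-qT) = 1.00000000
P = K * exp(-rT) * N(-d2) - S_0 * exp(-qT) * N(-d1)
N(-d1) = 0.46799638; N(-d2) = 0.57020222
P = 49.8600 * 0.96030916 * 0.57020222 - 47.2900 * 1.00000000 * 0.46799638 = 5.1703


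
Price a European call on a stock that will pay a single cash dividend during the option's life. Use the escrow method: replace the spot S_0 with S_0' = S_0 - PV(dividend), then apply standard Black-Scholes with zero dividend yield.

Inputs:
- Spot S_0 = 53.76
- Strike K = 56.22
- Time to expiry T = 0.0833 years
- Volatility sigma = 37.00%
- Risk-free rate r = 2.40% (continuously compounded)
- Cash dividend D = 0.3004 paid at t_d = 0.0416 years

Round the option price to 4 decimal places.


Answer: Price = 1.2437

Derivation:
PV(D) = D * exp(-r * t_d) = 0.3004 * 0.99900210 = 0.30010023
S_0' = S_0 - PV(D) = 53.7600 - 0.30010023 = 53.45989977
d1 = (ln(S_0'/K) + (r + sigma^2/2)*T) / (sigma*sqrt(T)) = -0.39929084
d2 = d1 - sigma*sqrt(T) = -0.50607928
exp(-rT) = 0.99800280
N(d1) = 0.34483946; N(d2) = 0.30640050
C = S_0' * N(d1) - K * exp(-rT) * N(d2) = 53.45989977 * 0.34483946 - 56.2200 * 0.99800280 * 0.30640050 = 1.2437


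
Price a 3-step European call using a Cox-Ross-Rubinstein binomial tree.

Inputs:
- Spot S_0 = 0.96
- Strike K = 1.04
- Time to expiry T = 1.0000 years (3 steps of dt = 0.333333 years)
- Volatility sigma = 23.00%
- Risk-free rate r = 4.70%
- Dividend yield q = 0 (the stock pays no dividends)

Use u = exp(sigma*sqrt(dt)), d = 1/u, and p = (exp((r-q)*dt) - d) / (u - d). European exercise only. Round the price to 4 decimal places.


dt = T/N = 0.333333
u = exp(sigma*sqrt(dt)) = 1.142011; d = 1/u = 0.875648
p = (exp((r-q)*dt) - d) / (u - d) = 0.526131
Discount per step: exp(-r*dt) = 0.984455
Stock lattice S(k, i) with i counting down-moves:
  k=0: S(0,0) = 0.9600
  k=1: S(1,0) = 1.0963; S(1,1) = 0.8406
  k=2: S(2,0) = 1.2520; S(2,1) = 0.9600; S(2,2) = 0.7361
  k=3: S(3,0) = 1.4298; S(3,1) = 1.0963; S(3,2) = 0.8406; S(3,3) = 0.6446
Terminal payoffs V(N, i) = max(S_T - K, 0):
  V(3,0) = 0.389822; V(3,1) = 0.056330; V(3,2) = 0.000000; V(3,3) = 0.000000
Backward induction: V(k, i) = exp(-r*dt) * [p * V(k+1, i) + (1-p) * V(k+1, i+1)].
  V(2,0) = exp(-r*dt) * [p*0.389822 + (1-p)*0.056330] = 0.228187
  V(2,1) = exp(-r*dt) * [p*0.056330 + (1-p)*0.000000] = 0.029176
  V(2,2) = exp(-r*dt) * [p*0.000000 + (1-p)*0.000000] = 0.000000
  V(1,0) = exp(-r*dt) * [p*0.228187 + (1-p)*0.029176] = 0.131801
  V(1,1) = exp(-r*dt) * [p*0.029176 + (1-p)*0.000000] = 0.015112
  V(0,0) = exp(-r*dt) * [p*0.131801 + (1-p)*0.015112] = 0.075317

Answer: Price = V(0,0) = 0.0753


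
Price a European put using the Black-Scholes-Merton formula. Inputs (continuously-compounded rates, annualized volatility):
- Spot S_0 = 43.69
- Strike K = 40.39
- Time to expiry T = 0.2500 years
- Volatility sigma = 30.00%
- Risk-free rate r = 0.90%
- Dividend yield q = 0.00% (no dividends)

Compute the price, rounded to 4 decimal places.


d1 = (ln(S/K) + (r - q + 0.5*sigma^2) * T) / (sigma * sqrt(T)) = 0.61358009
d2 = d1 - sigma * sqrt(T) = 0.46358009
exp(-rT) = 0.99775253; exp(-qT) = 1.00000000
P = K * exp(-rT) * N(-d2) - S_0 * exp(-qT) * N(-d1)
N(-d1) = 0.26974642; N(-d2) = 0.32147431
P = 40.3900 * 0.99775253 * 0.32147431 - 43.6900 * 1.00000000 * 0.26974642 = 1.1699

Answer: Price = 1.1699


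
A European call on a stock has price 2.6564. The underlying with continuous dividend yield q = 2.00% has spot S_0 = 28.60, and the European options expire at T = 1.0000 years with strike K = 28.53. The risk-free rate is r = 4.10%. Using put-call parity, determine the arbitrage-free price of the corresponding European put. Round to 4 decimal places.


Put-call parity: C - P = S_0 * exp(-qT) - K * exp(-rT).
S_0 * exp(-qT) = 28.6000 * 0.98019867 = 28.03368206
K * exp(-rT) = 28.5300 * 0.95982913 = 27.38392508
P = C - S*exp(-qT) + K*exp(-rT)
P = 2.6564 - 28.03368206 + 27.38392508 = 2.0066

Answer: Put price = 2.0066


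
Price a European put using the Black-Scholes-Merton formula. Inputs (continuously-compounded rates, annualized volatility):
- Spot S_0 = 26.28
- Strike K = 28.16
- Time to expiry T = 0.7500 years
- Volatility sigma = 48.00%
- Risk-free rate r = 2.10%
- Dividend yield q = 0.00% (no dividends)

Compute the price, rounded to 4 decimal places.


d1 = (ln(S/K) + (r - q + 0.5*sigma^2) * T) / (sigma * sqrt(T)) = 0.07951956
d2 = d1 - sigma * sqrt(T) = -0.33617263
exp(-rT) = 0.98437338; exp(-qT) = 1.00000000
P = K * exp(-rT) * N(-d2) - S_0 * exp(-qT) * N(-d1)
N(-d1) = 0.46830969; N(-d2) = 0.63162965
P = 28.1600 * 0.98437338 * 0.63162965 - 26.2800 * 1.00000000 * 0.46830969 = 5.2016

Answer: Price = 5.2016


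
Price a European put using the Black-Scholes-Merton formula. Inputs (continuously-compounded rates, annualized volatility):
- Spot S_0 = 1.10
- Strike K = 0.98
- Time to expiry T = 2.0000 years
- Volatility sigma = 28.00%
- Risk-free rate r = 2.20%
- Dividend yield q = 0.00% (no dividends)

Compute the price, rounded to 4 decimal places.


Answer: Price = 0.0914

Derivation:
d1 = (ln(S/K) + (r - q + 0.5*sigma^2) * T) / (sigma * sqrt(T)) = 0.60082077
d2 = d1 - sigma * sqrt(T) = 0.20484097
exp(-rT) = 0.95695396; exp(-qT) = 1.00000000
P = K * exp(-rT) * N(-d2) - S_0 * exp(-qT) * N(-d1)
N(-d1) = 0.27397968; N(-d2) = 0.41884819
P = 0.9800 * 0.95695396 * 0.41884819 - 1.1000 * 1.00000000 * 0.27397968 = 0.0914


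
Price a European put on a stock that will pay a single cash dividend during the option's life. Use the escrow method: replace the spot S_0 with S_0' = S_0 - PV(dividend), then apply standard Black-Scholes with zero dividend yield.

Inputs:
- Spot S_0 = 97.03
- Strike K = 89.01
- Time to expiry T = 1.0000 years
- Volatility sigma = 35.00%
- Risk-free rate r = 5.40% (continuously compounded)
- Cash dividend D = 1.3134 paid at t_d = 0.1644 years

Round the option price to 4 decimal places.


Answer: Price = 7.6102

Derivation:
PV(D) = D * exp(-r * t_d) = 1.3134 * 0.99116169 = 1.30179176
S_0' = S_0 - PV(D) = 97.0300 - 1.30179176 = 95.72820824
d1 = (ln(S_0'/K) + (r + sigma^2/2)*T) / (sigma*sqrt(T)) = 0.53718368
d2 = d1 - sigma*sqrt(T) = 0.18718368
exp(-rT) = 0.94743211
N(-d1) = 0.29557037; N(-d2) = 0.42575831
P = K * exp(-rT) * N(-d2) - S_0' * N(-d1) = 89.0100 * 0.94743211 * 0.42575831 - 95.72820824 * 0.29557037 = 7.6102


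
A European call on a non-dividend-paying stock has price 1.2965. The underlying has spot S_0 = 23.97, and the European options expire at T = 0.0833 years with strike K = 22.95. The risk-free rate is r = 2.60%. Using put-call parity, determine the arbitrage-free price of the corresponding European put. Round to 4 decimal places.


Put-call parity: C - P = S_0 * exp(-qT) - K * exp(-rT).
S_0 * exp(-qT) = 23.9700 * 1.00000000 = 23.97000000
K * exp(-rT) = 22.9500 * 0.99783654 = 22.90034868
P = C - S*exp(-qT) + K*exp(-rT)
P = 1.2965 - 23.97000000 + 22.90034868 = 0.2268

Answer: Put price = 0.2268


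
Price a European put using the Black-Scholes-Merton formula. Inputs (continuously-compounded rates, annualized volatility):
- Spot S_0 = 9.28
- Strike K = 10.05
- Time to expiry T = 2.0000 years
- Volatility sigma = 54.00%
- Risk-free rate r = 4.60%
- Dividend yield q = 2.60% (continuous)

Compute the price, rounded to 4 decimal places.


Answer: Price = 2.8551

Derivation:
d1 = (ln(S/K) + (r - q + 0.5*sigma^2) * T) / (sigma * sqrt(T)) = 0.32983770
d2 = d1 - sigma * sqrt(T) = -0.43383762
exp(-rT) = 0.91210515; exp(-qT) = 0.94932887
P = K * exp(-rT) * N(-d2) - S_0 * exp(-qT) * N(-d1)
N(-d1) = 0.37076130; N(-d2) = 0.66779682
P = 10.0500 * 0.91210515 * 0.66779682 - 9.2800 * 0.94932887 * 0.37076130 = 2.8551


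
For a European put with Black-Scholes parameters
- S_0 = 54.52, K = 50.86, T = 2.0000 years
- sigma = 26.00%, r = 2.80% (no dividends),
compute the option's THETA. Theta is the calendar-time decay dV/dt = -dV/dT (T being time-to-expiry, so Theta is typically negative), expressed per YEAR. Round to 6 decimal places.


d1 = 0.5251378738; d2 = 0.1574423476
phi(d1) = 0.3475581025; exp(-qT) = 1.0000000000; exp(-rT) = 0.9455391359
Theta = -S*exp(-qT)*phi(d1)*sigma/(2*sqrt(T)) + r*K*exp(-rT)*N(-d2) - q*S*exp(-qT)*N(-d1)
N(-d1) = 0.2997436746; N(-d2) = 0.4374481205; sqrt(T) = 1.4142135624
Term 1 = -54.5200 * 1.0000000000 * 0.3475581025 * 0.2600 / (2 * 1.4142135624) = -1.7418534744
Term 2 = 0.0280 * 50.8600 * 0.9455391359 * 0.4374481205 = 0.5890341186
Term 3 = 0 (no dividend yield, q = 0)
Theta = -1.7418534744 + (0.5890341186) + (0.0000000000) = -1.152819

Answer: Theta = -1.152819


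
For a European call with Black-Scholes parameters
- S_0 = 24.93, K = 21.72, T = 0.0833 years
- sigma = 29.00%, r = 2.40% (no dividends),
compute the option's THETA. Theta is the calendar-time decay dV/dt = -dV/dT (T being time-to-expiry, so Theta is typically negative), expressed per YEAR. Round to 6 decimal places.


Answer: Theta = -1.646303

Derivation:
d1 = 1.7125687496; d2 = 1.6288697054
phi(d1) = 0.0920535879; exp(-qT) = 1.0000000000; exp(-rT) = 0.9980027971
Theta = -S*exp(-qT)*phi(d1)*sigma/(2*sqrt(T)) - r*K*exp(-rT)*N(d2) + q*S*exp(-qT)*N(d1)
N(d1) = 0.9566040467; N(d2) = 0.9483296977; sqrt(T) = 0.2886173938
Term 1 = -24.9300 * 1.0000000000 * 0.0920535879 * 0.2900 / (2 * 0.2886173938) = -1.1529447614
Term 2 = -0.0240 * 21.7200 * 0.9980027971 * 0.9483296977 = -0.4933579969
Term 3 = 0 (no dividend yield, q = 0)
Theta = -1.1529447614 + (-0.4933579969) + (0.0000000000) = -1.646303


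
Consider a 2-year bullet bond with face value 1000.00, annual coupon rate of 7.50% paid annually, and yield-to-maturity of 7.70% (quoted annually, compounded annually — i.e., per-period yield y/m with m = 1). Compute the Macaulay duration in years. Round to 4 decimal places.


Answer: Macaulay duration = 1.9301 years

Derivation:
Coupon per period c = face * coupon_rate / m = 75.000000
Periods per year m = 1; per-period yield y/m = 0.077000
Number of cashflows N = 2
Cashflows (t years, CF_t, discount factor 1/(1+y/m)^(m*t), PV):
  t = 1.0000: CF_t = 75.000000, DF = 0.928505, PV = 69.637883
  t = 2.0000: CF_t = 1075.000000, DF = 0.862122, PV = 926.780863
Price P = sum_t PV_t = 996.418746
Macaulay numerator sum_t t * PV_t:
  t * PV_t at t = 1.0000: 69.637883
  t * PV_t at t = 2.0000: 1853.561727
Macaulay duration D = (sum_t t * PV_t) / P = 1923.199610 / 996.418746 = 1.930112


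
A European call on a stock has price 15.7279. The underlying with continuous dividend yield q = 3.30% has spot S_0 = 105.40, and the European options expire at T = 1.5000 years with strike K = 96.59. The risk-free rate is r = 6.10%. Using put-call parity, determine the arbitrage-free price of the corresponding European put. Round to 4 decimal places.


Put-call parity: C - P = S_0 * exp(-qT) - K * exp(-rT).
S_0 * exp(-qT) = 105.4000 * 0.95170516 = 100.30972367
K * exp(-rT) = 96.5900 * 0.91256132 = 88.14429753
P = C - S*exp(-qT) + K*exp(-rT)
P = 15.7279 - 100.30972367 + 88.14429753 = 3.5625

Answer: Put price = 3.5625


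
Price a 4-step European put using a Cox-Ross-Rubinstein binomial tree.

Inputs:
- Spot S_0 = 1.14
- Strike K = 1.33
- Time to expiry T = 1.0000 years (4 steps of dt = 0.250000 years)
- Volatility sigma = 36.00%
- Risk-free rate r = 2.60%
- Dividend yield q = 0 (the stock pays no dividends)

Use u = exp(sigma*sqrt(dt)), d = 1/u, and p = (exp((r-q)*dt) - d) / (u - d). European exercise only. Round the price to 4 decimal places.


Answer: Price = V(0,0) = 0.2714

Derivation:
dt = T/N = 0.250000
u = exp(sigma*sqrt(dt)) = 1.197217; d = 1/u = 0.835270
p = (exp((r-q)*dt) - d) / (u - d) = 0.473138
Discount per step: exp(-r*dt) = 0.993521
Stock lattice S(k, i) with i counting down-moves:
  k=0: S(0,0) = 1.1400
  k=1: S(1,0) = 1.3648; S(1,1) = 0.9522
  k=2: S(2,0) = 1.6340; S(2,1) = 1.1400; S(2,2) = 0.7954
  k=3: S(3,0) = 1.9562; S(3,1) = 1.3648; S(3,2) = 0.9522; S(3,3) = 0.6643
  k=4: S(4,0) = 2.3421; S(4,1) = 1.6340; S(4,2) = 1.1400; S(4,3) = 0.7954; S(4,4) = 0.5549
Terminal payoffs V(N, i) = max(K - S_T, 0):
  V(4,0) = 0.000000; V(4,1) = 0.000000; V(4,2) = 0.190000; V(4,3) = 0.534649; V(4,4) = 0.775102
Backward induction: V(k, i) = exp(-r*dt) * [p * V(k+1, i) + (1-p) * V(k+1, i+1)].
  V(3,0) = exp(-r*dt) * [p*0.000000 + (1-p)*0.000000] = 0.000000
  V(3,1) = exp(-r*dt) * [p*0.000000 + (1-p)*0.190000] = 0.099455
  V(3,2) = exp(-r*dt) * [p*0.190000 + (1-p)*0.534649] = 0.369175
  V(3,3) = exp(-r*dt) * [p*0.534649 + (1-p)*0.775102] = 0.657050
  V(2,0) = exp(-r*dt) * [p*0.000000 + (1-p)*0.099455] = 0.052060
  V(2,1) = exp(-r*dt) * [p*0.099455 + (1-p)*0.369175] = 0.239995
  V(2,2) = exp(-r*dt) * [p*0.369175 + (1-p)*0.657050] = 0.517471
  V(1,0) = exp(-r*dt) * [p*0.052060 + (1-p)*0.239995] = 0.150097
  V(1,1) = exp(-r*dt) * [p*0.239995 + (1-p)*0.517471] = 0.383685
  V(0,0) = exp(-r*dt) * [p*0.150097 + (1-p)*0.383685] = 0.271396


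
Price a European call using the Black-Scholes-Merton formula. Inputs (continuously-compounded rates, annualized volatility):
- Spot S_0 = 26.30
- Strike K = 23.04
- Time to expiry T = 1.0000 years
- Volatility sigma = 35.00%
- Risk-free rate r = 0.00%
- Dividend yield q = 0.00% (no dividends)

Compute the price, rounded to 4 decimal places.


Answer: Price = 5.2964

Derivation:
d1 = (ln(S/K) + (r - q + 0.5*sigma^2) * T) / (sigma * sqrt(T)) = 0.55310601
d2 = d1 - sigma * sqrt(T) = 0.20310601
exp(-rT) = 1.00000000; exp(-qT) = 1.00000000
C = S_0 * exp(-qT) * N(d1) - K * exp(-rT) * N(d2)
N(d1) = 0.70990459; N(d2) = 0.58047391
C = 26.3000 * 1.00000000 * 0.70990459 - 23.0400 * 1.00000000 * 0.58047391 = 5.2964


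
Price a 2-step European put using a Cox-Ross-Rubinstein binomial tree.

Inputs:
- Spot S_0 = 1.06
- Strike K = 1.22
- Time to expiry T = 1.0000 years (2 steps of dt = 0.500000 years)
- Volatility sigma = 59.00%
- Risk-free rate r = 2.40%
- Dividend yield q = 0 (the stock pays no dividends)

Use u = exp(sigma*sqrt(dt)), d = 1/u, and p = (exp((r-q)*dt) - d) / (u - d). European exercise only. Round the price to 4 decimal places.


Answer: Price = V(0,0) = 0.3328

Derivation:
dt = T/N = 0.500000
u = exp(sigma*sqrt(dt)) = 1.517695; d = 1/u = 0.658894
p = (exp((r-q)*dt) - d) / (u - d) = 0.411246
Discount per step: exp(-r*dt) = 0.988072
Stock lattice S(k, i) with i counting down-moves:
  k=0: S(0,0) = 1.0600
  k=1: S(1,0) = 1.6088; S(1,1) = 0.6984
  k=2: S(2,0) = 2.4416; S(2,1) = 1.0600; S(2,2) = 0.4602
Terminal payoffs V(N, i) = max(K - S_T, 0):
  V(2,0) = 0.000000; V(2,1) = 0.160000; V(2,2) = 0.759811
Backward induction: V(k, i) = exp(-r*dt) * [p * V(k+1, i) + (1-p) * V(k+1, i+1)].
  V(1,0) = exp(-r*dt) * [p*0.000000 + (1-p)*0.160000] = 0.093077
  V(1,1) = exp(-r*dt) * [p*0.160000 + (1-p)*0.759811] = 0.507020
  V(0,0) = exp(-r*dt) * [p*0.093077 + (1-p)*0.507020] = 0.332770


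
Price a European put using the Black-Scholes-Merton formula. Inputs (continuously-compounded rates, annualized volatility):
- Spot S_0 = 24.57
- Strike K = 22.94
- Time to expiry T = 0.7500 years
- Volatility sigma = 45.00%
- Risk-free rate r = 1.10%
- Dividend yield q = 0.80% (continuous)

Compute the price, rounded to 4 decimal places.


Answer: Price = 2.8677

Derivation:
d1 = (ln(S/K) + (r - q + 0.5*sigma^2) * T) / (sigma * sqrt(T)) = 0.37677000
d2 = d1 - sigma * sqrt(T) = -0.01294144
exp(-rT) = 0.99178394; exp(-qT) = 0.99401796
P = K * exp(-rT) * N(-d2) - S_0 * exp(-qT) * N(-d1)
N(-d1) = 0.35317227; N(-d2) = 0.50516274
P = 22.9400 * 0.99178394 * 0.50516274 - 24.5700 * 0.99401796 * 0.35317227 = 2.8677


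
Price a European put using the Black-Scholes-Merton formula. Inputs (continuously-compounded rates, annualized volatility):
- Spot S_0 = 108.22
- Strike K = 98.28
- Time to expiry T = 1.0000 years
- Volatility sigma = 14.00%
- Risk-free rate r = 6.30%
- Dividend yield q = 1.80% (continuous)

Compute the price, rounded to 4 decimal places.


d1 = (ln(S/K) + (r - q + 0.5*sigma^2) * T) / (sigma * sqrt(T)) = 1.07961175
d2 = d1 - sigma * sqrt(T) = 0.93961175
exp(-rT) = 0.93894347; exp(-qT) = 0.98216103
P = K * exp(-rT) * N(-d2) - S_0 * exp(-qT) * N(-d1)
N(-d1) = 0.14015755; N(-d2) = 0.17370837
P = 98.2800 * 0.93894347 * 0.17370837 - 108.2200 * 0.98216103 * 0.14015755 = 1.1324

Answer: Price = 1.1324


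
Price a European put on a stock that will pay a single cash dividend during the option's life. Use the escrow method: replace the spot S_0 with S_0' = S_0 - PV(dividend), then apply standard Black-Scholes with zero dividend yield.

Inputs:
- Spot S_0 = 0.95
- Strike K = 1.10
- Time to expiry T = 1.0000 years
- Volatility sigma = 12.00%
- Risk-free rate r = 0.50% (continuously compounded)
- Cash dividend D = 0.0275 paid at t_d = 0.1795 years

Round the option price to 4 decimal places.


PV(D) = D * exp(-r * t_d) = 0.0275 * 0.99910290 = 0.02747533
S_0' = S_0 - PV(D) = 0.9500 - 0.02747533 = 0.92252467
d1 = (ln(S_0'/K) + (r + sigma^2/2)*T) / (sigma*sqrt(T)) = -1.36459450
d2 = d1 - sigma*sqrt(T) = -1.48459450
exp(-rT) = 0.99501248
N(-d1) = 0.91380973; N(-d2) = 0.93117436
P = K * exp(-rT) * N(-d2) - S_0' * N(-d1) = 1.1000 * 0.99501248 * 0.93117436 - 0.92252467 * 0.91380973 = 0.1762

Answer: Price = 0.1762


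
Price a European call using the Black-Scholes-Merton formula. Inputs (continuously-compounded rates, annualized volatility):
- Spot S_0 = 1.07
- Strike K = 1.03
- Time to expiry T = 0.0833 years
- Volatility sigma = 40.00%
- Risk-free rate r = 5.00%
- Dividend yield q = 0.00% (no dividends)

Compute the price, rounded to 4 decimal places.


d1 = (ln(S/K) + (r - q + 0.5*sigma^2) * T) / (sigma * sqrt(T)) = 0.42382101
d2 = d1 - sigma * sqrt(T) = 0.30837405
exp(-rT) = 0.99584366; exp(-qT) = 1.00000000
C = S_0 * exp(-qT) * N(d1) - K * exp(-rT) * N(d2)
N(d1) = 0.66415182; N(d2) = 0.62110114
C = 1.0700 * 1.00000000 * 0.66415182 - 1.0300 * 0.99584366 * 0.62110114 = 0.0736

Answer: Price = 0.0736


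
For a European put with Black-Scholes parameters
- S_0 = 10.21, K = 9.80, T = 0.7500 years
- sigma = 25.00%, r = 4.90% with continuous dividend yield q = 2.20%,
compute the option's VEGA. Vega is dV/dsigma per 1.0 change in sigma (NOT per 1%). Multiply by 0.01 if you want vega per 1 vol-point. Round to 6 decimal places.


Answer: Vega = 3.214313

Derivation:
d1 = 0.3910866639; d2 = 0.1745803129
phi(d1) = 0.3695708089; exp(-qT) = 0.9836353794; exp(-rT) = 0.9639170845
Vega = S * exp(-qT) * phi(d1) * sqrt(T) = 10.2100 * 0.9836353794 * 0.3695708089 * 0.8660254038 = 3.214313


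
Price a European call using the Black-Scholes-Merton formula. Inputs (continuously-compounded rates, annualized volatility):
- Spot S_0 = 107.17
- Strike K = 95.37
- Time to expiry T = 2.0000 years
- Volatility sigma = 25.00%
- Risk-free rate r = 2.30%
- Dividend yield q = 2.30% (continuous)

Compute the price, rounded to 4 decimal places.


Answer: Price = 19.9292

Derivation:
d1 = (ln(S/K) + (r - q + 0.5*sigma^2) * T) / (sigma * sqrt(T)) = 0.50671921
d2 = d1 - sigma * sqrt(T) = 0.15316582
exp(-rT) = 0.95504196; exp(-qT) = 0.95504196
C = S_0 * exp(-qT) * N(d1) - K * exp(-rT) * N(d2)
N(d1) = 0.69382408; N(d2) = 0.56086624
C = 107.1700 * 0.95504196 * 0.69382408 - 95.3700 * 0.95504196 * 0.56086624 = 19.9292


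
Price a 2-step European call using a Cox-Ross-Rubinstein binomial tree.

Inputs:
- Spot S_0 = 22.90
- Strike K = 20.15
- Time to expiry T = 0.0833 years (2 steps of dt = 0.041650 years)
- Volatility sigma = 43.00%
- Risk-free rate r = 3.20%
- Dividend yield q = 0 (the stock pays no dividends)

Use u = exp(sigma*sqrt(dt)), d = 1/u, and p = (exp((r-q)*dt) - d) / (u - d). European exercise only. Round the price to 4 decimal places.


Answer: Price = V(0,0) = 3.0507

Derivation:
dt = T/N = 0.041650
u = exp(sigma*sqrt(dt)) = 1.091722; d = 1/u = 0.915985
p = (exp((r-q)*dt) - d) / (u - d) = 0.485664
Discount per step: exp(-r*dt) = 0.998668
Stock lattice S(k, i) with i counting down-moves:
  k=0: S(0,0) = 22.9000
  k=1: S(1,0) = 25.0004; S(1,1) = 20.9760
  k=2: S(2,0) = 27.2935; S(2,1) = 22.9000; S(2,2) = 19.2137
Terminal payoffs V(N, i) = max(S_T - K, 0):
  V(2,0) = 7.143500; V(2,1) = 2.750000; V(2,2) = 0.000000
Backward induction: V(k, i) = exp(-r*dt) * [p * V(k+1, i) + (1-p) * V(k+1, i+1)].
  V(1,0) = exp(-r*dt) * [p*7.143500 + (1-p)*2.750000] = 4.877261
  V(1,1) = exp(-r*dt) * [p*2.750000 + (1-p)*0.000000] = 1.333798
  V(0,0) = exp(-r*dt) * [p*4.877261 + (1-p)*1.333798] = 3.050662


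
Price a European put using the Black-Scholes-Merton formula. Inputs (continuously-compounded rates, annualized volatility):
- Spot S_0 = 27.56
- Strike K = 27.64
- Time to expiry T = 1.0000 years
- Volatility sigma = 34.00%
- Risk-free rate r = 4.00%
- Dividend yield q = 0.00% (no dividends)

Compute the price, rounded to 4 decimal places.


d1 = (ln(S/K) + (r - q + 0.5*sigma^2) * T) / (sigma * sqrt(T)) = 0.27912190
d2 = d1 - sigma * sqrt(T) = -0.06087810
exp(-rT) = 0.96078944; exp(-qT) = 1.00000000
P = K * exp(-rT) * N(-d2) - S_0 * exp(-qT) * N(-d1)
N(-d1) = 0.39007564; N(-d2) = 0.52427185
P = 27.6400 * 0.96078944 * 0.52427185 - 27.5600 * 1.00000000 * 0.39007564 = 3.1722

Answer: Price = 3.1722


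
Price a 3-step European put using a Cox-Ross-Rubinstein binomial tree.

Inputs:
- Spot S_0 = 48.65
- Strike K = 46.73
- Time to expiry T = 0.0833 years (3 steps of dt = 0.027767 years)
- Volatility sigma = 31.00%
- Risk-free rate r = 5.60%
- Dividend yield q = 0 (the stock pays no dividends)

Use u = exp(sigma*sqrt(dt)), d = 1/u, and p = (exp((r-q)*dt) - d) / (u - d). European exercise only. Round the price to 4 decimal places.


dt = T/N = 0.027767
u = exp(sigma*sqrt(dt)) = 1.053014; d = 1/u = 0.949655
p = (exp((r-q)*dt) - d) / (u - d) = 0.502145
Discount per step: exp(-r*dt) = 0.998446
Stock lattice S(k, i) with i counting down-moves:
  k=0: S(0,0) = 48.6500
  k=1: S(1,0) = 51.2291; S(1,1) = 46.2007
  k=2: S(2,0) = 53.9450; S(2,1) = 48.6500; S(2,2) = 43.8748
  k=3: S(3,0) = 56.8048; S(3,1) = 51.2291; S(3,2) = 46.2007; S(3,3) = 41.6659
Terminal payoffs V(N, i) = max(K - S_T, 0):
  V(3,0) = 0.000000; V(3,1) = 0.000000; V(3,2) = 0.529276; V(3,3) = 5.064110
Backward induction: V(k, i) = exp(-r*dt) * [p * V(k+1, i) + (1-p) * V(k+1, i+1)].
  V(2,0) = exp(-r*dt) * [p*0.000000 + (1-p)*0.000000] = 0.000000
  V(2,1) = exp(-r*dt) * [p*0.000000 + (1-p)*0.529276] = 0.263093
  V(2,2) = exp(-r*dt) * [p*0.529276 + (1-p)*5.064110] = 2.782637
  V(1,0) = exp(-r*dt) * [p*0.000000 + (1-p)*0.263093] = 0.130779
  V(1,1) = exp(-r*dt) * [p*0.263093 + (1-p)*2.782637] = 1.515104
  V(0,0) = exp(-r*dt) * [p*0.130779 + (1-p)*1.515104] = 0.818699

Answer: Price = V(0,0) = 0.8187


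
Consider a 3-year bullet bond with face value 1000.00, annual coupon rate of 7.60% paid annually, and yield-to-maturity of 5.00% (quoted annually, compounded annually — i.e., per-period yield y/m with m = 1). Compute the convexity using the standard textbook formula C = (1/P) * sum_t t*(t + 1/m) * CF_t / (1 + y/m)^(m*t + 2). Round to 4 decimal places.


Coupon per period c = face * coupon_rate / m = 76.000000
Periods per year m = 1; per-period yield y/m = 0.050000
Number of cashflows N = 3
Cashflows (t years, CF_t, discount factor 1/(1+y/m)^(m*t), PV):
  t = 1.0000: CF_t = 76.000000, DF = 0.952381, PV = 72.380952
  t = 2.0000: CF_t = 76.000000, DF = 0.907029, PV = 68.934240
  t = 3.0000: CF_t = 1076.000000, DF = 0.863838, PV = 929.489256
Price P = sum_t PV_t = 1070.804449
Convexity numerator sum_t t*(t + 1/m) * CF_t / (1+y/m)^(m*t + 2):
  t = 1.0000: term = 131.303315
  t = 2.0000: term = 375.152329
  t = 3.0000: term = 10116.889861
Convexity = (1/P) * sum = 10623.345505 / 1070.804449 = 9.920902

Answer: Convexity = 9.9209


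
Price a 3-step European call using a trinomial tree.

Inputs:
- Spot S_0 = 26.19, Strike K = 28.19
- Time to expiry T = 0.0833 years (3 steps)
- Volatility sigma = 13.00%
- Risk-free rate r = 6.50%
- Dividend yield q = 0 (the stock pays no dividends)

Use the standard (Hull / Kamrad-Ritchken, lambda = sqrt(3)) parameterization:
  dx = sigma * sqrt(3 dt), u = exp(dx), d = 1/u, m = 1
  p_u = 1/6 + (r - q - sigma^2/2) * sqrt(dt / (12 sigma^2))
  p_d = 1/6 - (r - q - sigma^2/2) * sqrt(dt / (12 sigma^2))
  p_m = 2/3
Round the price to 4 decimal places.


dt = T/N = 0.027767; dx = sigma*sqrt(3*dt) = 0.037520
u = exp(dx) = 1.038233; d = 1/u = 0.963175
p_u = 0.187591, p_m = 0.666667, p_d = 0.145742
Discount per step: exp(-r*dt) = 0.998197
Stock lattice S(k, j) with j the centered position index:
  k=0: S(0,+0) = 26.1900
  k=1: S(1,-1) = 25.2256; S(1,+0) = 26.1900; S(1,+1) = 27.1913
  k=2: S(2,-2) = 24.2966; S(2,-1) = 25.2256; S(2,+0) = 26.1900; S(2,+1) = 27.1913; S(2,+2) = 28.2309
  k=3: S(3,-3) = 23.4019; S(3,-2) = 24.2966; S(3,-1) = 25.2256; S(3,+0) = 26.1900; S(3,+1) = 27.1913; S(3,+2) = 28.2309; S(3,+3) = 29.3103
Terminal payoffs V(N, j) = max(S_T - K, 0):
  V(3,-3) = 0.000000; V(3,-2) = 0.000000; V(3,-1) = 0.000000; V(3,+0) = 0.000000; V(3,+1) = 0.000000; V(3,+2) = 0.040930; V(3,+3) = 1.120284
Backward induction: V(k, j) = exp(-r*dt) * [p_u * V(k+1, j+1) + p_m * V(k+1, j) + p_d * V(k+1, j-1)]
  V(2,-2) = exp(-r*dt) * [p_u*0.000000 + p_m*0.000000 + p_d*0.000000] = 0.000000
  V(2,-1) = exp(-r*dt) * [p_u*0.000000 + p_m*0.000000 + p_d*0.000000] = 0.000000
  V(2,+0) = exp(-r*dt) * [p_u*0.000000 + p_m*0.000000 + p_d*0.000000] = 0.000000
  V(2,+1) = exp(-r*dt) * [p_u*0.040930 + p_m*0.000000 + p_d*0.000000] = 0.007664
  V(2,+2) = exp(-r*dt) * [p_u*1.120284 + p_m*0.040930 + p_d*0.000000] = 0.237014
  V(1,-1) = exp(-r*dt) * [p_u*0.000000 + p_m*0.000000 + p_d*0.000000] = 0.000000
  V(1,+0) = exp(-r*dt) * [p_u*0.007664 + p_m*0.000000 + p_d*0.000000] = 0.001435
  V(1,+1) = exp(-r*dt) * [p_u*0.237014 + p_m*0.007664 + p_d*0.000000] = 0.049482
  V(0,+0) = exp(-r*dt) * [p_u*0.049482 + p_m*0.001435 + p_d*0.000000] = 0.010221

Answer: Price = V(0,0) = 0.0102


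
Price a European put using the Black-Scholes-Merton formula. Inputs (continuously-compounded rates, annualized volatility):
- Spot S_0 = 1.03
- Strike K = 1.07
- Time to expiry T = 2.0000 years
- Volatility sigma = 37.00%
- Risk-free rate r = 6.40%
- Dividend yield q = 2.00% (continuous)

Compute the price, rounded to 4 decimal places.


d1 = (ln(S/K) + (r - q + 0.5*sigma^2) * T) / (sigma * sqrt(T)) = 0.35699366
d2 = d1 - sigma * sqrt(T) = -0.16626535
exp(-rT) = 0.87985338; exp(-qT) = 0.96078944
P = K * exp(-rT) * N(-d2) - S_0 * exp(-qT) * N(-d1)
N(-d1) = 0.36054827; N(-d2) = 0.56602594
P = 1.0700 * 0.87985338 * 0.56602594 - 1.0300 * 0.96078944 * 0.36054827 = 0.1761

Answer: Price = 0.1761


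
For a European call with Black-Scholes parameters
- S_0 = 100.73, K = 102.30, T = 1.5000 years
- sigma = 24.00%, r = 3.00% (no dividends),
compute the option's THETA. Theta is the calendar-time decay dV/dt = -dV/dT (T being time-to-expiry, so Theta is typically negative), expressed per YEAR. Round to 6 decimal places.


d1 = 0.2474460828; d2 = -0.0464926864
phi(d1) = 0.3869138134; exp(-qT) = 1.0000000000; exp(-rT) = 0.9559974818
Theta = -S*exp(-qT)*phi(d1)*sigma/(2*sqrt(T)) - r*K*exp(-rT)*N(d2) + q*S*exp(-qT)*N(d1)
N(d1) = 0.5977184931; N(d2) = 0.4814587816; sqrt(T) = 1.2247448714
Term 1 = -100.7300 * 1.0000000000 * 0.3869138134 * 0.2400 / (2 * 1.2247448714) = -3.8186397184
Term 2 = -0.0300 * 102.3000 * 0.9559974818 * 0.4814587816 = -1.4125790118
Term 3 = 0 (no dividend yield, q = 0)
Theta = -3.8186397184 + (-1.4125790118) + (0.0000000000) = -5.231219

Answer: Theta = -5.231219


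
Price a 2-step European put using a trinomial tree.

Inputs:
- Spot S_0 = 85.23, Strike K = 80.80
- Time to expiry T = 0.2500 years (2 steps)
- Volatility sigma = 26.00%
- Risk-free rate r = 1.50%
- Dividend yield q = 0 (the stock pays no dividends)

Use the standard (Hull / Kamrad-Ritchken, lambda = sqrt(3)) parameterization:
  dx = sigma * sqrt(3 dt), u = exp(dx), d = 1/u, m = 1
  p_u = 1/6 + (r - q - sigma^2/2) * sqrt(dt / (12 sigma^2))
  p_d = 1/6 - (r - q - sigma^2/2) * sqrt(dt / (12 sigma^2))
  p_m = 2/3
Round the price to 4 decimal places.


Answer: Price = V(0,0) = 2.4439

Derivation:
dt = T/N = 0.125000; dx = sigma*sqrt(3*dt) = 0.159217
u = exp(dx) = 1.172592; d = 1/u = 0.852811
p_u = 0.159287, p_m = 0.666667, p_d = 0.174047
Discount per step: exp(-r*dt) = 0.998127
Stock lattice S(k, j) with j the centered position index:
  k=0: S(0,+0) = 85.2300
  k=1: S(1,-1) = 72.6851; S(1,+0) = 85.2300; S(1,+1) = 99.9400
  k=2: S(2,-2) = 61.9867; S(2,-1) = 72.6851; S(2,+0) = 85.2300; S(2,+1) = 99.9400; S(2,+2) = 117.1889
Terminal payoffs V(N, j) = max(K - S_T, 0):
  V(2,-2) = 18.813302; V(2,-1) = 8.114883; V(2,+0) = 0.000000; V(2,+1) = 0.000000; V(2,+2) = 0.000000
Backward induction: V(k, j) = exp(-r*dt) * [p_u * V(k+1, j+1) + p_m * V(k+1, j) + p_d * V(k+1, j-1)]
  V(1,-1) = exp(-r*dt) * [p_u*0.000000 + p_m*8.114883 + p_d*18.813302] = 8.668044
  V(1,+0) = exp(-r*dt) * [p_u*0.000000 + p_m*0.000000 + p_d*8.114883] = 1.409722
  V(1,+1) = exp(-r*dt) * [p_u*0.000000 + p_m*0.000000 + p_d*0.000000] = 0.000000
  V(0,+0) = exp(-r*dt) * [p_u*0.000000 + p_m*1.409722 + p_d*8.668044] = 2.443871
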